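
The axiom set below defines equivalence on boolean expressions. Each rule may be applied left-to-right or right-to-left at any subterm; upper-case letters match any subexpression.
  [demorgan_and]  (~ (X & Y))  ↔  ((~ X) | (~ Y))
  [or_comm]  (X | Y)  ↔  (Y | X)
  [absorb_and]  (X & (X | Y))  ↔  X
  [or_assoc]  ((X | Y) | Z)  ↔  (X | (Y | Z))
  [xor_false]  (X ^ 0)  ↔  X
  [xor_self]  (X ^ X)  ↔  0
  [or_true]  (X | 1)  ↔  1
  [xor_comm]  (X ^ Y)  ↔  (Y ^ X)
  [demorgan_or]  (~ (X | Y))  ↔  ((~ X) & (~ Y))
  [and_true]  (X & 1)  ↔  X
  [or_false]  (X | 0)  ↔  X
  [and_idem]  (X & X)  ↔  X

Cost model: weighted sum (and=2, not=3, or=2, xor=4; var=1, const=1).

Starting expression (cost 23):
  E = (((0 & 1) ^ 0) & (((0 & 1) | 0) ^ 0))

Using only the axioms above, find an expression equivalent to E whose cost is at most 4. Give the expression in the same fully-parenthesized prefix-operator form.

1. [or_false →] ((0 & 1) | 0)  →  (0 & 1);  E = (((0 & 1) ^ 0) & ((0 & 1) ^ 0))
2. [and_idem →] (((0 & 1) ^ 0) & ((0 & 1) ^ 0))  →  ((0 & 1) ^ 0)
3. [xor_false →] ((0 & 1) ^ 0)  →  (0 & 1);  cost 4 ≤ 4, done

(0 & 1)   [cost 4]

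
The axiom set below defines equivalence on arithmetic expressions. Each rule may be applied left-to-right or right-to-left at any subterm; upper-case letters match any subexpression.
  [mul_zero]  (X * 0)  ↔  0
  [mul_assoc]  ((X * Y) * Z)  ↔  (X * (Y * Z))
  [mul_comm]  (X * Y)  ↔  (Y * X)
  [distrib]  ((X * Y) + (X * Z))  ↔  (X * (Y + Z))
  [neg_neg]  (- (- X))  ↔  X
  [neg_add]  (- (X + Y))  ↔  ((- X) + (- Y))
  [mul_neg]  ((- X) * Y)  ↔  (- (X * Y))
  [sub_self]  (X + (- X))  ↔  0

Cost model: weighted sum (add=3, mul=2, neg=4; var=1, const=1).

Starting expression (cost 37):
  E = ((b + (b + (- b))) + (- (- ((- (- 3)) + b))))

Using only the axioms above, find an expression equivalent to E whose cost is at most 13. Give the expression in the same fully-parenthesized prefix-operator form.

((b + 0) + (3 + b))   [cost 13]

step 1: sub_self (→) rewrites (b + (- b)) into 0, now ((b + 0) + (- (- ((- (- 3)) + b))))
step 2: neg_neg (→) rewrites (- (- ((- (- 3)) + b))) into ((- (- 3)) + b), now ((b + 0) + ((- (- 3)) + b))
step 3: neg_neg (→) rewrites (- (- 3)) into 3, reaching cost 13 (bound 13)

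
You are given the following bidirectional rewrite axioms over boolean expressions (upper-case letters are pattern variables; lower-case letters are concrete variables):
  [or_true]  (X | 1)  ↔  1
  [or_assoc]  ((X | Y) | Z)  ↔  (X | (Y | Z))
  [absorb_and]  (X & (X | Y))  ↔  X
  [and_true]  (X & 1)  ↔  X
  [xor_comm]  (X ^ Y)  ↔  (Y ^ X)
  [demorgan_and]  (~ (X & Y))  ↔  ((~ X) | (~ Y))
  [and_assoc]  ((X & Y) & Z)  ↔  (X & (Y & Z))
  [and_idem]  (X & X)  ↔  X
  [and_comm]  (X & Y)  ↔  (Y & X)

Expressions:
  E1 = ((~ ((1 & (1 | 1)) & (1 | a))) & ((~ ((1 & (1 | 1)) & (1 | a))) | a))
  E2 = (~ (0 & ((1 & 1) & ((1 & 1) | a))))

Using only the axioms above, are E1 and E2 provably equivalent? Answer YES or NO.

The axioms are sound identities: if E1 ↔* E2 then E1 and E2 evaluate identically under any assignment.
Under a=0: E1 evaluates to 0, E2 to 1. Distinct ⇒ no rewrite sequence connects them.

NO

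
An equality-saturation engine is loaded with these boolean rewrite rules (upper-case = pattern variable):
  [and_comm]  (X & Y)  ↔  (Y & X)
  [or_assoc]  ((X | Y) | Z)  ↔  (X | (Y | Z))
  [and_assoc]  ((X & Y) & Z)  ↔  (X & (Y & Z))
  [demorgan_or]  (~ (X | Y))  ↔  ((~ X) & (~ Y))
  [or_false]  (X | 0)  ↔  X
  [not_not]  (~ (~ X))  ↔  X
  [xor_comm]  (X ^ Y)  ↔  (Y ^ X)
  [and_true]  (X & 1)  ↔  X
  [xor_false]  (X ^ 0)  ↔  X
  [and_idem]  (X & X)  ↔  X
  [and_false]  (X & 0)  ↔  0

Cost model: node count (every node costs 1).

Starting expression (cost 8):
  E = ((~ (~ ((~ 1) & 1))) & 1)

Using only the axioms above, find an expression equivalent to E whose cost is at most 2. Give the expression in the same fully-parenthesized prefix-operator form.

1. [not_not →] (~ (~ ((~ 1) & 1)))  →  ((~ 1) & 1);  E = (((~ 1) & 1) & 1)
2. [and_true →] (((~ 1) & 1) & 1)  →  ((~ 1) & 1)
3. [and_true →] ((~ 1) & 1)  →  (~ 1);  cost 2 ≤ 2, done

(~ 1)   [cost 2]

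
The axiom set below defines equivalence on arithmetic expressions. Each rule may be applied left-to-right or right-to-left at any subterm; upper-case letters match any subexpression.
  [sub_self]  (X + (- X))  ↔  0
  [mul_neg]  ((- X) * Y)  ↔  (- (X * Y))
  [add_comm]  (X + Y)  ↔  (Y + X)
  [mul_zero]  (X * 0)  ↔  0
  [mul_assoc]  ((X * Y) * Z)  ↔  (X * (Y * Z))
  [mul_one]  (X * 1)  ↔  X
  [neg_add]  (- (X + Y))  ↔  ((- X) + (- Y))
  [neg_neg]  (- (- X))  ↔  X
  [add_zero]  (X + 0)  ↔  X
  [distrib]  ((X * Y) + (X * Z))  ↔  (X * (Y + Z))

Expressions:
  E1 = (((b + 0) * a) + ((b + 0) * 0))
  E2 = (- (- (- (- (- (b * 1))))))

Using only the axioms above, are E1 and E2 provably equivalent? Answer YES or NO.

The axioms are sound identities: if E1 ↔* E2 then E1 and E2 evaluate identically under any assignment.
Under a=0, b=1: E1 evaluates to 0, E2 to -1. Distinct ⇒ no rewrite sequence connects them.

NO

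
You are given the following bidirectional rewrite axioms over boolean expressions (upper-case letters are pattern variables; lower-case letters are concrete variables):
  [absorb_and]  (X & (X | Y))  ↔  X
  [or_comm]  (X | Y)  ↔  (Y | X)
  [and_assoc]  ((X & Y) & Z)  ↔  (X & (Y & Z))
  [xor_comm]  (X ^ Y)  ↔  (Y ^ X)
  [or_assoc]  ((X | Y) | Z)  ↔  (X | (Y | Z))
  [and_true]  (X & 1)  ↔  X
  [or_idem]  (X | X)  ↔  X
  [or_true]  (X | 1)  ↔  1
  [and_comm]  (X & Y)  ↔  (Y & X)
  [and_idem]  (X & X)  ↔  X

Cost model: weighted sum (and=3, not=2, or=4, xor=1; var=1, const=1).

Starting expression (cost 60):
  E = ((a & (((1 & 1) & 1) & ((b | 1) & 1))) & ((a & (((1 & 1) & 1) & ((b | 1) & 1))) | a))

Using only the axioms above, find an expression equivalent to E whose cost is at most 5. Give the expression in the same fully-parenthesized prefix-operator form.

step 1: absorb_and (→) rewrites ((a & (((1 & 1) & 1) & ((b | 1) & 1))) & ((a & (((1 & 1) & 1) & ((b | 1) & 1))) | a)) into (a & (((1 & 1) & 1) & ((b | 1) & 1)))
step 2: and_true (→) rewrites ((1 & 1) & 1) into (1 & 1), now (a & ((1 & 1) & ((b | 1) & 1)))
step 3: and_comm (→) rewrites (a & ((1 & 1) & ((b | 1) & 1))) into (((1 & 1) & ((b | 1) & 1)) & a)
step 4: or_true (→) rewrites (b | 1) into 1, now (((1 & 1) & (1 & 1)) & a)
step 5: and_idem (→) rewrites ((1 & 1) & (1 & 1)) into (1 & 1), now ((1 & 1) & a)
step 6: and_idem (→) rewrites (1 & 1) into 1, reaching cost 5 (bound 5)

(1 & a)   [cost 5]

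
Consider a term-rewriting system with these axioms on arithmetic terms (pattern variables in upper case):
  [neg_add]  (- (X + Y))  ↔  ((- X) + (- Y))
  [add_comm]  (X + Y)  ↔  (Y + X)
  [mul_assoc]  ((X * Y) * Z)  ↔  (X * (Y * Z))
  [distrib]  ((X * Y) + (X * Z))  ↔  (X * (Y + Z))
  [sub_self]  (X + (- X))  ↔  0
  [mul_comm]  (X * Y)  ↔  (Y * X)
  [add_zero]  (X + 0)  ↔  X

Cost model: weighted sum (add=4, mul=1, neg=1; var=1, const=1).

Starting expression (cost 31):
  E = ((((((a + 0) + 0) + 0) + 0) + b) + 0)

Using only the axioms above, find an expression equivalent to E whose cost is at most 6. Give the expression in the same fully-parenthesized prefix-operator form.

(a + b)   [cost 6]

(1) ((((a + 0) + 0) + 0) + 0)  =[add_zero →]=  (((a + 0) + 0) + 0)    ⊢ (((((a + 0) + 0) + 0) + b) + 0)
(2) (a + 0)  =[add_zero →]=  a    ⊢ ((((a + 0) + 0) + b) + 0)
(3) ((a + 0) + 0)  =[add_zero →]=  (a + 0)    ⊢ (((a + 0) + b) + 0)
(4) (a + 0)  =[add_zero →]=  a    ⊢ ((a + b) + 0)
(5) ((a + b) + 0)  =[add_zero →]=  (a + b)    ⊢ cost 6, within 6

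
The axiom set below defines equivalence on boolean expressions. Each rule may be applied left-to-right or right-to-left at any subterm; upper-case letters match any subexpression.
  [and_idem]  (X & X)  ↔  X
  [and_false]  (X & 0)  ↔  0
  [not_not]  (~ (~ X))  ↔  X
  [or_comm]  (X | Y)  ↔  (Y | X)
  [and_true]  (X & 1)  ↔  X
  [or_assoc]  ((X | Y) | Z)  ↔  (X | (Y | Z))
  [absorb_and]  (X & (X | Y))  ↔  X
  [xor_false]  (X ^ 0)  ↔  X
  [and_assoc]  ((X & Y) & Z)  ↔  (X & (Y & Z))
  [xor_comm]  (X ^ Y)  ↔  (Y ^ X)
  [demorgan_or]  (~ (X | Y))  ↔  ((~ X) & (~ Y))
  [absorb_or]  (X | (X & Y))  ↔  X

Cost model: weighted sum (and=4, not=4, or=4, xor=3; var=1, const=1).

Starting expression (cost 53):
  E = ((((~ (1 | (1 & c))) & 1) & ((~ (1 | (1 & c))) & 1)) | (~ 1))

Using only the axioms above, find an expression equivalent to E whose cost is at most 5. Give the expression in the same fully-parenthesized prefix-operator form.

(1) (((~ (1 | (1 & c))) & 1) & ((~ (1 | (1 & c))) & 1))  =[and_idem →]=  ((~ (1 | (1 & c))) & 1)    ⊢ (((~ (1 | (1 & c))) & 1) | (~ 1))
(2) (1 | (1 & c))  =[absorb_or →]=  1    ⊢ (((~ 1) & 1) | (~ 1))
(3) (((~ 1) & 1) | (~ 1))  =[or_comm →]=  ((~ 1) | ((~ 1) & 1))
(4) ((~ 1) | ((~ 1) & 1))  =[absorb_or →]=  (~ 1)    ⊢ cost 5, within 5

(~ 1)   [cost 5]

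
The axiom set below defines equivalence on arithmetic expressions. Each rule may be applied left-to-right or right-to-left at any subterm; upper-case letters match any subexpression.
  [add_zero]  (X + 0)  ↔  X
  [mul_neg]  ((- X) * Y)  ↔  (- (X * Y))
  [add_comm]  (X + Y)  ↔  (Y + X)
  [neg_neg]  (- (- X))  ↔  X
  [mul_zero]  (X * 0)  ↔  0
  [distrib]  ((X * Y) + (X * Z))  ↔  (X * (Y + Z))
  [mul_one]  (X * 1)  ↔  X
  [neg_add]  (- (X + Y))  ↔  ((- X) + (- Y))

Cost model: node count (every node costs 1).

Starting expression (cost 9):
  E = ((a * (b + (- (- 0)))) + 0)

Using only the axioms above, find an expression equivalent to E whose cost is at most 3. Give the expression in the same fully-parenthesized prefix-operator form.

(a * b)   [cost 3]

1. [add_zero →] ((a * (b + (- (- 0)))) + 0)  →  (a * (b + (- (- 0))))
2. [neg_neg →] (- (- 0))  →  0;  E = (a * (b + 0))
3. [add_zero →] (b + 0)  →  b;  cost 3 ≤ 3, done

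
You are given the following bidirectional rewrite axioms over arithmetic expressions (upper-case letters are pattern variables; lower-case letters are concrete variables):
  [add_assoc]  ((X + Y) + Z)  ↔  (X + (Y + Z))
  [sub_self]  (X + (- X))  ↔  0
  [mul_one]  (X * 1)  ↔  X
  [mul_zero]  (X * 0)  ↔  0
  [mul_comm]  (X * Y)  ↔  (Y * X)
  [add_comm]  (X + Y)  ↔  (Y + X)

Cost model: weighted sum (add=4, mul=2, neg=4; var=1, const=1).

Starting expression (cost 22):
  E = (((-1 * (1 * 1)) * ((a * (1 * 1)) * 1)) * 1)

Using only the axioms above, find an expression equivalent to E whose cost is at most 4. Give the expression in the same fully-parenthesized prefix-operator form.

1. [mul_one →] (1 * 1)  →  1;  E = (((-1 * (1 * 1)) * ((a * 1) * 1)) * 1)
2. [mul_one →] (1 * 1)  →  1;  E = (((-1 * 1) * ((a * 1) * 1)) * 1)
3. [mul_one →] (((-1 * 1) * ((a * 1) * 1)) * 1)  →  ((-1 * 1) * ((a * 1) * 1))
4. [mul_one →] (a * 1)  →  a;  E = ((-1 * 1) * (a * 1))
5. [mul_one →] (-1 * 1)  →  -1;  E = (-1 * (a * 1))
6. [mul_comm →] (-1 * (a * 1))  →  ((a * 1) * -1)
7. [mul_one →] (a * 1)  →  a;  cost 4 ≤ 4, done

(a * -1)   [cost 4]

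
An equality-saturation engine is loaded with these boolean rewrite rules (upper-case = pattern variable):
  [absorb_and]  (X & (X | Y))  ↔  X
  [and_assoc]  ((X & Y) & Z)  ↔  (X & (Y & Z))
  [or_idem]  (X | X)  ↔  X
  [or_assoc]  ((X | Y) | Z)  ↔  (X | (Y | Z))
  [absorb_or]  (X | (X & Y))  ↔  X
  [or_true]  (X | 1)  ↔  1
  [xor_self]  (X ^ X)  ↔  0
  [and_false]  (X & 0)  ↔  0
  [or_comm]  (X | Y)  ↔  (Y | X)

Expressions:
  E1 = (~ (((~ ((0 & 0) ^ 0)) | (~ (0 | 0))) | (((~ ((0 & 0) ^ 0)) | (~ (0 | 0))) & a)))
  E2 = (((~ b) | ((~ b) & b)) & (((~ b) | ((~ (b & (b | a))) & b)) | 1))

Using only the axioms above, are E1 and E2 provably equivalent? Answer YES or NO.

NO

Every axiom is a valid identity, so a rewrite proof would force E1 and E2 to agree under every assignment.
At a=0, b=0: E1 = 0 but E2 = 1; they differ, so no derivation exists.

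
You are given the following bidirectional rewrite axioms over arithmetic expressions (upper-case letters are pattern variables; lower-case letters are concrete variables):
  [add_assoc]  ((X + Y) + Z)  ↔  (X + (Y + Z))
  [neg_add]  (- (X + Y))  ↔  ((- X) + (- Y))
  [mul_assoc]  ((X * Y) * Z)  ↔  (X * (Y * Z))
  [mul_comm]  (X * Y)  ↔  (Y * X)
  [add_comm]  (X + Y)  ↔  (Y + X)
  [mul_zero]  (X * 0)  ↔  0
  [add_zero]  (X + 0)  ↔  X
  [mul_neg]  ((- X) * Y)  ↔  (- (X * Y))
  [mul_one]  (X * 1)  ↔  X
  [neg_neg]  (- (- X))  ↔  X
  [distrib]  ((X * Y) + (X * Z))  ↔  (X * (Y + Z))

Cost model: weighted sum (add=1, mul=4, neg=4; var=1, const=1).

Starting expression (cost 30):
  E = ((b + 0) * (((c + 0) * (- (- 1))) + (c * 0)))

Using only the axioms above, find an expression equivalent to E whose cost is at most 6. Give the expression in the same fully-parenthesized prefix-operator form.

(b * c)   [cost 6]

1. [neg_neg →] (- (- 1))  →  1;  E = ((b + 0) * (((c + 0) * 1) + (c * 0)))
2. [add_zero →] (c + 0)  →  c;  E = ((b + 0) * ((c * 1) + (c * 0)))
3. [add_zero →] (b + 0)  →  b;  E = (b * ((c * 1) + (c * 0)))
4. [distrib →] ((c * 1) + (c * 0))  →  (c * (1 + 0));  E = (b * (c * (1 + 0)))
5. [add_zero →] (1 + 0)  →  1;  E = (b * (c * 1))
6. [mul_one →] (c * 1)  →  c;  cost 6 ≤ 6, done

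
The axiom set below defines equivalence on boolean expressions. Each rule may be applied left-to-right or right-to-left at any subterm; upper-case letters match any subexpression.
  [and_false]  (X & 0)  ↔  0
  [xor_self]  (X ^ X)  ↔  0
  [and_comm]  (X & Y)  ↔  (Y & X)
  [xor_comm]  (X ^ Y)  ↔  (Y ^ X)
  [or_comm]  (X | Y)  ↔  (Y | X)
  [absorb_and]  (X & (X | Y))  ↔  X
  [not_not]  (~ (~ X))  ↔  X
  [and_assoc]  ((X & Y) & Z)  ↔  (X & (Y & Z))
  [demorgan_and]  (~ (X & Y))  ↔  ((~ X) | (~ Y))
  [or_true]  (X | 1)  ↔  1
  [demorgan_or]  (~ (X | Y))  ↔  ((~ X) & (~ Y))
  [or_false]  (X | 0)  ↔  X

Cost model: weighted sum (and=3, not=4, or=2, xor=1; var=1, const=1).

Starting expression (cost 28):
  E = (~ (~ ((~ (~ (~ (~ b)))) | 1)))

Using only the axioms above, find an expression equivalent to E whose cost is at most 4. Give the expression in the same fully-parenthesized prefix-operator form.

(1) (~ (~ (~ (~ b))))  =[not_not →]=  (~ (~ b))    ⊢ (~ (~ ((~ (~ b)) | 1)))
(2) (~ (~ b))  =[not_not →]=  b    ⊢ (~ (~ (b | 1)))
(3) (~ (~ (b | 1)))  =[not_not →]=  (b | 1)    ⊢ cost 4, within 4

(b | 1)   [cost 4]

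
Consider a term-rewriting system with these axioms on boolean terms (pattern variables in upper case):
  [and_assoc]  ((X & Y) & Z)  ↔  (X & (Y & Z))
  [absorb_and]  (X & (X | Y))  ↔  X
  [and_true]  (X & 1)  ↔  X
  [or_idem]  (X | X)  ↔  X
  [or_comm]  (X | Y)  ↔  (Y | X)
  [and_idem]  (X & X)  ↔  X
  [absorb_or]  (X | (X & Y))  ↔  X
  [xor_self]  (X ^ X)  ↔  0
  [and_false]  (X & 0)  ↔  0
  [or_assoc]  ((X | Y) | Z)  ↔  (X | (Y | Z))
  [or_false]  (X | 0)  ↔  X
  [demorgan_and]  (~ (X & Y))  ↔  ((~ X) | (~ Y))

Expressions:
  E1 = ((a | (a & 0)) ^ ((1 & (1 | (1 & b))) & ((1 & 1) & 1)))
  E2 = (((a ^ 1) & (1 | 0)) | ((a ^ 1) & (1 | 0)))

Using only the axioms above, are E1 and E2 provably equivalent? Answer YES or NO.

YES

(1) (1 | (1 & b))  =[absorb_or →]=  1    ⊢ ((a | (a & 0)) ^ ((1 & 1) & ((1 & 1) & 1)))
(2) (1 & 1)  =[and_idem →]=  1    ⊢ ((a | (a & 0)) ^ ((1 & 1) & (1 & 1)))
(3) (1 & 1)  =[and_idem →]=  1    ⊢ ((a | (a & 0)) ^ ((1 & 1) & 1))
(4) (a | (a & 0))  =[absorb_or →]=  a    ⊢ (a ^ ((1 & 1) & 1))
(5) (1 & 1)  =[and_true →]=  1    ⊢ (a ^ (1 & 1))
(6) (1 & 1)  =[and_idem →]=  1    ⊢ (a ^ 1)
(7) (a ^ 1)  =[and_true ←]=  ((a ^ 1) & 1)
(8) 1  =[or_false ←]=  (1 | 0)    ⊢ ((a ^ 1) & (1 | 0))
(9) ((a ^ 1) & (1 | 0))  =[or_idem ←]=  (((a ^ 1) & (1 | 0)) | ((a ^ 1) & (1 | 0)))    ⊢ E2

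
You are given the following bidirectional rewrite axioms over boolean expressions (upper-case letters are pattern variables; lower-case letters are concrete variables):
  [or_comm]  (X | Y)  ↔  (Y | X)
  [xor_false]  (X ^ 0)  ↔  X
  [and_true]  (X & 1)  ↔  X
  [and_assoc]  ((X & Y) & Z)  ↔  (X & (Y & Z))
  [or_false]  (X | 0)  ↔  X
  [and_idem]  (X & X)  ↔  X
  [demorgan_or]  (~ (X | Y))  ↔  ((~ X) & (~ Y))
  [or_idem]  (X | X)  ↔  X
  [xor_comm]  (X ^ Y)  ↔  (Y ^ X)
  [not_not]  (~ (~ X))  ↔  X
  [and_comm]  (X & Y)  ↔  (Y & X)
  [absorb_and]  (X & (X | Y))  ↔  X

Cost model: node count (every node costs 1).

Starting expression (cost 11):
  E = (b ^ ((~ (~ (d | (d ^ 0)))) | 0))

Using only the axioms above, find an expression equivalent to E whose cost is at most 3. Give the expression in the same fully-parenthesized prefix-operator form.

(b ^ d)   [cost 3]

(1) (d ^ 0)  =[xor_false →]=  d    ⊢ (b ^ ((~ (~ (d | d))) | 0))
(2) (~ (~ (d | d)))  =[not_not →]=  (d | d)    ⊢ (b ^ ((d | d) | 0))
(3) ((d | d) | 0)  =[or_false →]=  (d | d)    ⊢ (b ^ (d | d))
(4) (d | d)  =[or_idem →]=  d    ⊢ cost 3, within 3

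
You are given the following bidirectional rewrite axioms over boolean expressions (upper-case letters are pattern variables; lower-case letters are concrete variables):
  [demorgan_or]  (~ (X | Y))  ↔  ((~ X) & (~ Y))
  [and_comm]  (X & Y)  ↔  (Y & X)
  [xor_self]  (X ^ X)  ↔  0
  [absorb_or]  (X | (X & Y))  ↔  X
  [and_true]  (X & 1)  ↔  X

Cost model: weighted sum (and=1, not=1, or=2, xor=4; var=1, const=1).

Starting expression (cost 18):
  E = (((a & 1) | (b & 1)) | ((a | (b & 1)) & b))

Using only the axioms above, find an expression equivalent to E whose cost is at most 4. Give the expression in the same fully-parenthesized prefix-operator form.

(a | b)   [cost 4]

step 1: and_true (→) rewrites (a & 1) into a, now ((a | (b & 1)) | ((a | (b & 1)) & b))
step 2: absorb_or (→) rewrites ((a | (b & 1)) | ((a | (b & 1)) & b)) into (a | (b & 1))
step 3: and_true (→) rewrites (b & 1) into b, reaching cost 4 (bound 4)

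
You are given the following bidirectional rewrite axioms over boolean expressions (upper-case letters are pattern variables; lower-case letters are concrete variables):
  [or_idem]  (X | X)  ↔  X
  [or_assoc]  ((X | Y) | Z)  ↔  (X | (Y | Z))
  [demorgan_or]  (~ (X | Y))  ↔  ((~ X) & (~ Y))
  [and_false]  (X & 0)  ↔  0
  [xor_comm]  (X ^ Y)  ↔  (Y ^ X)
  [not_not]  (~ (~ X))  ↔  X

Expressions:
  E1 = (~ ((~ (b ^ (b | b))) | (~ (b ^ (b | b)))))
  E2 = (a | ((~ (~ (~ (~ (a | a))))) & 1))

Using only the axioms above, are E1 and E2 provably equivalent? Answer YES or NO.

Every axiom is a valid identity, so a rewrite proof would force E1 and E2 to agree under every assignment.
At a=1, b=0: E1 = 0 but E2 = 1; they differ, so no derivation exists.

NO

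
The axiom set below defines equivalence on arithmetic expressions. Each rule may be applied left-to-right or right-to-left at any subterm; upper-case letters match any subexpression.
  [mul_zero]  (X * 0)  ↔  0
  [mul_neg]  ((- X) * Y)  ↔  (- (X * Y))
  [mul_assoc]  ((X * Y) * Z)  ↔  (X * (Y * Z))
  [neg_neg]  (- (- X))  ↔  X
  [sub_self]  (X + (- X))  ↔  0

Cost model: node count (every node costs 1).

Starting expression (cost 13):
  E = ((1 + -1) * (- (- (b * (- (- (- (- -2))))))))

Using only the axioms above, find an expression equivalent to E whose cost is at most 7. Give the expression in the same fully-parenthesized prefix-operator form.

1. [neg_neg →] (- (- (- -2)))  →  (- -2);  E = ((1 + -1) * (- (- (b * (- (- -2))))))
2. [neg_neg →] (- (- -2))  →  -2;  E = ((1 + -1) * (- (- (b * -2))))
3. [neg_neg →] (- (- (b * -2)))  →  (b * -2);  cost 7 ≤ 7, done

((1 + -1) * (b * -2))   [cost 7]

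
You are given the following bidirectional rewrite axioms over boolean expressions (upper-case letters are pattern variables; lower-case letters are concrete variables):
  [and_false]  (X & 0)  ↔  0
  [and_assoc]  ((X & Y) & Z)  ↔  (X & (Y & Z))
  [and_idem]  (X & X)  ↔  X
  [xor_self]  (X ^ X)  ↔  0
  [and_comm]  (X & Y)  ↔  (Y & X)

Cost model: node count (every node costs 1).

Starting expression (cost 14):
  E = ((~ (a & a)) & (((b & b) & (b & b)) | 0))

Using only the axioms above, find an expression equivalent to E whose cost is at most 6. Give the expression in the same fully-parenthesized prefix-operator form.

(1) ((b & b) & (b & b))  =[and_idem →]=  (b & b)    ⊢ ((~ (a & a)) & ((b & b) | 0))
(2) (b & b)  =[and_idem →]=  b    ⊢ ((~ (a & a)) & (b | 0))
(3) (a & a)  =[and_idem →]=  a    ⊢ cost 6, within 6

((~ a) & (b | 0))   [cost 6]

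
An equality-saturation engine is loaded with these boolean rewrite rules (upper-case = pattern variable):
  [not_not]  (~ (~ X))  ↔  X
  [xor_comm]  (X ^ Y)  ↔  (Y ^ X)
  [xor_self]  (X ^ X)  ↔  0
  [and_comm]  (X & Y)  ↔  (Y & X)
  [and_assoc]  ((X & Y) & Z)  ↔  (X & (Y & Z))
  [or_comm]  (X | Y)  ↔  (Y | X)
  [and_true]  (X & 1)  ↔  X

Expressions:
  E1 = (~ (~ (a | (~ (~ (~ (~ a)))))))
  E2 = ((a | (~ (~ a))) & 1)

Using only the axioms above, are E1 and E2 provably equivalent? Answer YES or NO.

YES

step 1: not_not (→) rewrites (~ (~ (~ a))) into (~ a), now (~ (~ (a | (~ (~ a)))))
step 2: not_not (→) rewrites (~ (~ a)) into a, now (~ (~ (a | a)))
step 3: not_not (→) rewrites (~ (~ (a | a))) into (a | a)
step 4: not_not (←) rewrites a into (~ (~ a)), now ((~ (~ a)) | a)
step 5: and_true (←) rewrites ((~ (~ a)) | a) into (((~ (~ a)) | a) & 1)
step 6: or_comm (→) rewrites ((~ (~ a)) | a) into (a | (~ (~ a))), which is E2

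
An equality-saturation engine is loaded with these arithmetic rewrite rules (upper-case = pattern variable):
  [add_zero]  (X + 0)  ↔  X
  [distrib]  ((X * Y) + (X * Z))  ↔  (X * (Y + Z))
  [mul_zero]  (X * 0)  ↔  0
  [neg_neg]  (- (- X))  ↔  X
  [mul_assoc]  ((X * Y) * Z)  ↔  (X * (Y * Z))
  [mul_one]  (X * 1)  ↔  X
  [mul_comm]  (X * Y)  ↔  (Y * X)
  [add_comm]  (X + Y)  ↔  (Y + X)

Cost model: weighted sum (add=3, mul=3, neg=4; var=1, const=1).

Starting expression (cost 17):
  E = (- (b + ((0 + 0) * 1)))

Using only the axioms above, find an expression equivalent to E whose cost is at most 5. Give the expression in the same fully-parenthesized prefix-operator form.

(- b)   [cost 5]

(1) (0 + 0)  =[add_zero →]=  0    ⊢ (- (b + (0 * 1)))
(2) (0 * 1)  =[mul_one →]=  0    ⊢ (- (b + 0))
(3) (b + 0)  =[add_zero →]=  b    ⊢ cost 5, within 5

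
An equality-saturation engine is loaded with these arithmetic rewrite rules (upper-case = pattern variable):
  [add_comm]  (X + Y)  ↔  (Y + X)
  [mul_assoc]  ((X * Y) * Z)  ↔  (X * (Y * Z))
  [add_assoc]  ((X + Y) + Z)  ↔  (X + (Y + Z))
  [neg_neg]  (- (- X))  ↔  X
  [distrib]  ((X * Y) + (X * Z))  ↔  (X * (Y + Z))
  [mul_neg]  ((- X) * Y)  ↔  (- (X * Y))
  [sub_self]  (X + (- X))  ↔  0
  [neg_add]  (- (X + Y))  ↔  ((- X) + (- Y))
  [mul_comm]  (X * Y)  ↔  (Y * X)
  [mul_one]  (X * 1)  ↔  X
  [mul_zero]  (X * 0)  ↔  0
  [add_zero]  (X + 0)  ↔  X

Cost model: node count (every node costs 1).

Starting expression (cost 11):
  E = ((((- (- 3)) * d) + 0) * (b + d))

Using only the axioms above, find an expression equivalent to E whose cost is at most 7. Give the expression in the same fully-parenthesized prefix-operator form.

((d * 3) * (b + d))   [cost 7]

1. [mul_comm →] ((- (- 3)) * d)  →  (d * (- (- 3)));  E = (((d * (- (- 3))) + 0) * (b + d))
2. [add_zero →] ((d * (- (- 3))) + 0)  →  (d * (- (- 3)));  E = ((d * (- (- 3))) * (b + d))
3. [neg_neg →] (- (- 3))  →  3;  cost 7 ≤ 7, done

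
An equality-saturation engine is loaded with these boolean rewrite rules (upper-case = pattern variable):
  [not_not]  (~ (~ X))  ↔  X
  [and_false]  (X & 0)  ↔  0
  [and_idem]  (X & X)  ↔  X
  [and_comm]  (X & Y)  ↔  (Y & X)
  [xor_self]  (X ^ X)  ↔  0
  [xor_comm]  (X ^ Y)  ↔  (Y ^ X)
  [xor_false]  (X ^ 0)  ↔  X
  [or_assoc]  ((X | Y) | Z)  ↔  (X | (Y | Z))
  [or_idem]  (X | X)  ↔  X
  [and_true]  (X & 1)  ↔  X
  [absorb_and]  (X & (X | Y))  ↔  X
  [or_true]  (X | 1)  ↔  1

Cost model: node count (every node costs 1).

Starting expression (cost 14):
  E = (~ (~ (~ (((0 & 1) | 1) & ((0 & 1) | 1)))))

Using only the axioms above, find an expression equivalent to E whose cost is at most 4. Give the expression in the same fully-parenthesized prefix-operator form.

(~ (0 | 1))   [cost 4]

step 1: and_idem (→) rewrites (((0 & 1) | 1) & ((0 & 1) | 1)) into ((0 & 1) | 1), now (~ (~ (~ ((0 & 1) | 1))))
step 2: not_not (→) rewrites (~ (~ ((0 & 1) | 1))) into ((0 & 1) | 1), now (~ ((0 & 1) | 1))
step 3: and_true (→) rewrites (0 & 1) into 0, reaching cost 4 (bound 4)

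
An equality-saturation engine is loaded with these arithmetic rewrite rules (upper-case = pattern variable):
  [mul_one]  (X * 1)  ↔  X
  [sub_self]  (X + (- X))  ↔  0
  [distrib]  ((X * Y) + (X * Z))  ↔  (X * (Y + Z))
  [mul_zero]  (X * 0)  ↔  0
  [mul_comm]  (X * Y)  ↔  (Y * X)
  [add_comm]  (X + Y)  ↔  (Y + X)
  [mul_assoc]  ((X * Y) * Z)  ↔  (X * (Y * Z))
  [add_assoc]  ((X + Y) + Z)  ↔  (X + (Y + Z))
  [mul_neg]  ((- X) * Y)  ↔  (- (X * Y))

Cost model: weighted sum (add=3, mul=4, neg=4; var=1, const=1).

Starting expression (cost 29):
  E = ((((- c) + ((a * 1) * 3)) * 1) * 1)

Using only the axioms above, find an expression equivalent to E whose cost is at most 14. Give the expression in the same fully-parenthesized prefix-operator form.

(1) (((- c) + ((a * 1) * 3)) * 1)  =[mul_one →]=  ((- c) + ((a * 1) * 3))    ⊢ (((- c) + ((a * 1) * 3)) * 1)
(2) (a * 1)  =[mul_one →]=  a    ⊢ (((- c) + (a * 3)) * 1)
(3) (((- c) + (a * 3)) * 1)  =[mul_one →]=  ((- c) + (a * 3))    ⊢ cost 14, within 14

((- c) + (a * 3))   [cost 14]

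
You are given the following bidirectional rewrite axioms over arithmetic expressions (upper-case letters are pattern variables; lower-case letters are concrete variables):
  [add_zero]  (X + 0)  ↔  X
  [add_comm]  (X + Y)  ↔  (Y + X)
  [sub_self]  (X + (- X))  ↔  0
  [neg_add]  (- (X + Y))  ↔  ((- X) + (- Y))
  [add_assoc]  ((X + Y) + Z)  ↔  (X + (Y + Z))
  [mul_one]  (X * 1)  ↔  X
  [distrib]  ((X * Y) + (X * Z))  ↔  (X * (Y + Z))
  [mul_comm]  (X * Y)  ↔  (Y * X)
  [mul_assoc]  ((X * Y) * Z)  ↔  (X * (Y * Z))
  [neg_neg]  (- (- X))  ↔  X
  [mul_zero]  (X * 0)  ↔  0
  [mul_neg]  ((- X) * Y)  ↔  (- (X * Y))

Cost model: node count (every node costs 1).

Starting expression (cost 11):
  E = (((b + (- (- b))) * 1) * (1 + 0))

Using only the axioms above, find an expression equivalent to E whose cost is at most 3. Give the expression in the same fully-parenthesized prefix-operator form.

(b + b)   [cost 3]

(1) (- (- b))  =[neg_neg →]=  b    ⊢ (((b + b) * 1) * (1 + 0))
(2) (1 + 0)  =[add_zero →]=  1    ⊢ (((b + b) * 1) * 1)
(3) ((b + b) * 1)  =[mul_one →]=  (b + b)    ⊢ ((b + b) * 1)
(4) ((b + b) * 1)  =[mul_one →]=  (b + b)    ⊢ cost 3, within 3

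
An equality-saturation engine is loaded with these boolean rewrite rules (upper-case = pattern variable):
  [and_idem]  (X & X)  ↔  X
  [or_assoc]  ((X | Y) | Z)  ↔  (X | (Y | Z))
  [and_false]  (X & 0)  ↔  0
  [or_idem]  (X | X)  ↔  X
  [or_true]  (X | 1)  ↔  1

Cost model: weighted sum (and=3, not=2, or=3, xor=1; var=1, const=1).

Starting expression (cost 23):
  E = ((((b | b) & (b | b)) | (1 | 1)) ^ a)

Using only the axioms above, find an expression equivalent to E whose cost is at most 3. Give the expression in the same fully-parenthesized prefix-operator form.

1. [and_idem →] ((b | b) & (b | b))  →  (b | b);  E = (((b | b) | (1 | 1)) ^ a)
2. [or_true →] (1 | 1)  →  1;  E = (((b | b) | 1) ^ a)
3. [or_idem →] (b | b)  →  b;  E = ((b | 1) ^ a)
4. [or_true →] (b | 1)  →  1;  cost 3 ≤ 3, done

(1 ^ a)   [cost 3]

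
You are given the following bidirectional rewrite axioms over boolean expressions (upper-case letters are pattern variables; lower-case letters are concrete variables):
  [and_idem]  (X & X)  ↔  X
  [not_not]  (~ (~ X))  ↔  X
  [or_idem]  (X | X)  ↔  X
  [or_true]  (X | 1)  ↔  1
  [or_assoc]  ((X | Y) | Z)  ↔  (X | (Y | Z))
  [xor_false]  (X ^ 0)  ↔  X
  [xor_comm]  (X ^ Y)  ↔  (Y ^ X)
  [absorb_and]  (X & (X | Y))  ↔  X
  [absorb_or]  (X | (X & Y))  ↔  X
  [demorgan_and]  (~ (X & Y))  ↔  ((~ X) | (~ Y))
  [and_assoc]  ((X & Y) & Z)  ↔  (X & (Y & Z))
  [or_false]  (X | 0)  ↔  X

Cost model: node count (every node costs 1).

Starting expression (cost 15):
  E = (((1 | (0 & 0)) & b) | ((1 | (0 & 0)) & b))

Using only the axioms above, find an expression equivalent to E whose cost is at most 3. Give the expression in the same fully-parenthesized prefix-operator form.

(1) (((1 | (0 & 0)) & b) | ((1 | (0 & 0)) & b))  =[or_idem →]=  ((1 | (0 & 0)) & b)
(2) (0 & 0)  =[and_idem →]=  0    ⊢ ((1 | 0) & b)
(3) (1 | 0)  =[or_false →]=  1    ⊢ cost 3, within 3

(1 & b)   [cost 3]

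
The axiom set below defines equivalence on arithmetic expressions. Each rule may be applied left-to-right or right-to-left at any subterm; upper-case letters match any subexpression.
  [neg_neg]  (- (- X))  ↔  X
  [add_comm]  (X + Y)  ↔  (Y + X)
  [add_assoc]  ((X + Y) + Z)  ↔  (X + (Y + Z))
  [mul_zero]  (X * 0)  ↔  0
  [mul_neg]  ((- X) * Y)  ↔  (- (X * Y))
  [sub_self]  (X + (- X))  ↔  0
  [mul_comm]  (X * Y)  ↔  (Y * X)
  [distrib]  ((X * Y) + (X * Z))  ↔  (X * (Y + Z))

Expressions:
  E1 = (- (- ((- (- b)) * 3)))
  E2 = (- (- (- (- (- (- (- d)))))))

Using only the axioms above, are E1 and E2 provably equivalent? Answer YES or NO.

All listed rules preserve value, hence provable equivalence implies equal values everywhere; look for a separating assignment.
b=0, d=1 gives E1 ↦ 0, E2 ↦ -1; values differ ⇒ not provably equivalent.

NO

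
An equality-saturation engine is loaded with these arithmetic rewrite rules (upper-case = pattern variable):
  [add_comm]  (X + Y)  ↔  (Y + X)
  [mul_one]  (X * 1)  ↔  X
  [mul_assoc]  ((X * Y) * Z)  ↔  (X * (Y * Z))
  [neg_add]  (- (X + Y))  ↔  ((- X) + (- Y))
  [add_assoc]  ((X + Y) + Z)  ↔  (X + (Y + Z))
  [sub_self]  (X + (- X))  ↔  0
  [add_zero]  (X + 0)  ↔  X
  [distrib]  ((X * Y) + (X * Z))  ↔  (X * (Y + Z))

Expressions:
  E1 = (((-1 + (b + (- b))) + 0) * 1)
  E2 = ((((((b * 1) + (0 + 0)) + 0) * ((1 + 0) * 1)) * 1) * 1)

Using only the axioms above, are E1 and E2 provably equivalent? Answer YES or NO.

NO

All listed rules preserve value, hence provable equivalence implies equal values everywhere; look for a separating assignment.
b=0 gives E1 ↦ -1, E2 ↦ 0; values differ ⇒ not provably equivalent.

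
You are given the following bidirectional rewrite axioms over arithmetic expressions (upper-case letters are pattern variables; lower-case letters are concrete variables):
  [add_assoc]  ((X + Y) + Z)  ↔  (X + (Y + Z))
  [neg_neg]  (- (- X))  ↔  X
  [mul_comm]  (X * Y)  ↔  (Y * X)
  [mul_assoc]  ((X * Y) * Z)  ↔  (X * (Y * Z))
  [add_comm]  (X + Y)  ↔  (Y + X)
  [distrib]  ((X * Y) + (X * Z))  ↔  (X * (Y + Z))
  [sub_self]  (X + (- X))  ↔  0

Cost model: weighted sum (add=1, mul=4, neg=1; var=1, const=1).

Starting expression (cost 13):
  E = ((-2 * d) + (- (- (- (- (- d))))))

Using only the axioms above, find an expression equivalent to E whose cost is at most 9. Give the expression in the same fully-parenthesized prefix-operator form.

(1) (- (- (- (- (- d)))))  =[neg_neg →]=  (- (- (- d)))    ⊢ ((-2 * d) + (- (- (- d))))
(2) ((-2 * d) + (- (- (- d))))  =[add_comm →]=  ((- (- (- d))) + (-2 * d))
(3) (- (- (- d)))  =[neg_neg →]=  (- d)    ⊢ cost 9, within 9

((- d) + (-2 * d))   [cost 9]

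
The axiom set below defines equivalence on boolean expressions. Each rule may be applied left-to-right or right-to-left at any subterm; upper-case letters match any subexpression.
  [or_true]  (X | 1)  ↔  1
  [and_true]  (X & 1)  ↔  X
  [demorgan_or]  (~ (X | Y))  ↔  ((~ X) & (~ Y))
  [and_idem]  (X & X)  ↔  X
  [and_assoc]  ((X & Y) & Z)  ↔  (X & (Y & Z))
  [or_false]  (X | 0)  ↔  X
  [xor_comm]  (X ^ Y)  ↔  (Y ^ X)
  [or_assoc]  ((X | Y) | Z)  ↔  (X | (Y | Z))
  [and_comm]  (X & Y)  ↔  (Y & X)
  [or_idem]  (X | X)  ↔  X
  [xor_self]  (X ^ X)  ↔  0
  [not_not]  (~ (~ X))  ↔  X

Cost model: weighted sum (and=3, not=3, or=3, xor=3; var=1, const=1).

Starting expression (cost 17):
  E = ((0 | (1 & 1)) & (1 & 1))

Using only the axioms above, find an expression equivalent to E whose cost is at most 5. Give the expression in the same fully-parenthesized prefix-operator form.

(0 | 1)   [cost 5]

1. [and_true →] (1 & 1)  →  1;  E = ((0 | (1 & 1)) & 1)
2. [and_true →] (1 & 1)  →  1;  E = ((0 | 1) & 1)
3. [and_true →] ((0 | 1) & 1)  →  (0 | 1);  cost 5 ≤ 5, done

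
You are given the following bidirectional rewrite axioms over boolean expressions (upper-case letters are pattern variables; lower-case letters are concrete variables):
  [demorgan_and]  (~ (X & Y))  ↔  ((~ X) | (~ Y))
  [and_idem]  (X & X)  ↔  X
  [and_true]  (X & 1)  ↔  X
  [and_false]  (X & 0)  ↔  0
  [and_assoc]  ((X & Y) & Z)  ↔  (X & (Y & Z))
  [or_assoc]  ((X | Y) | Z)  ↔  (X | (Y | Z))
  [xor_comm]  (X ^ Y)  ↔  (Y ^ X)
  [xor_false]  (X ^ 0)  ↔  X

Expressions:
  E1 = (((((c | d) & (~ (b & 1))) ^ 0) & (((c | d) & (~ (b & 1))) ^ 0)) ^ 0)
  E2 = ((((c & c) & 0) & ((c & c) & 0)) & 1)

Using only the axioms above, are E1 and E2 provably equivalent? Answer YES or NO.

NO

Every axiom is a valid identity, so a rewrite proof would force E1 and E2 to agree under every assignment.
At b=0, c=0, d=1: E1 = 1 but E2 = 0; they differ, so no derivation exists.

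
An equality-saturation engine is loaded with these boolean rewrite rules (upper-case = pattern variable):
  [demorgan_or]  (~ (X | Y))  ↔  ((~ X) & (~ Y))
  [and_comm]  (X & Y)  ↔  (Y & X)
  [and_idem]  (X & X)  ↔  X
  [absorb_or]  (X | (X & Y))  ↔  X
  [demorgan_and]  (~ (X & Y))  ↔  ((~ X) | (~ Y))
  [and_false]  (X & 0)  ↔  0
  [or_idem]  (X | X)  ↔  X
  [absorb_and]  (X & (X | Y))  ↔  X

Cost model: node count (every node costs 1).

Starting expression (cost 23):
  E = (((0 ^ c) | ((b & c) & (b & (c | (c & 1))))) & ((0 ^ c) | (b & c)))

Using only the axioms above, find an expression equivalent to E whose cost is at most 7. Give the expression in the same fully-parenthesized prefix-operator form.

1. [absorb_or →] (c | (c & 1))  →  c;  E = (((0 ^ c) | ((b & c) & (b & c))) & ((0 ^ c) | (b & c)))
2. [and_idem →] ((b & c) & (b & c))  →  (b & c);  E = (((0 ^ c) | (b & c)) & ((0 ^ c) | (b & c)))
3. [and_idem →] (((0 ^ c) | (b & c)) & ((0 ^ c) | (b & c)))  →  ((0 ^ c) | (b & c));  cost 7 ≤ 7, done

((0 ^ c) | (b & c))   [cost 7]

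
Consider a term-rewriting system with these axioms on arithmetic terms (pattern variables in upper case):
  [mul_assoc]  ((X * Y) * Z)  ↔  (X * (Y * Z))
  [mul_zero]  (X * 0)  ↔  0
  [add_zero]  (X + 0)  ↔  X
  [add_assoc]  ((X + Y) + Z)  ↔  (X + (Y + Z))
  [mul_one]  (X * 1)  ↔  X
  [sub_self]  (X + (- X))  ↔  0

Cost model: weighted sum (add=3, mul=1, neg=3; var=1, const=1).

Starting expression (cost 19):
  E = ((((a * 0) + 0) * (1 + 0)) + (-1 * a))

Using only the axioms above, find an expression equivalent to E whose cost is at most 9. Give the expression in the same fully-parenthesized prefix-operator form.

((a * 0) + (-1 * a))   [cost 9]

1. [add_zero →] ((a * 0) + 0)  →  (a * 0);  E = (((a * 0) * (1 + 0)) + (-1 * a))
2. [add_zero →] (1 + 0)  →  1;  E = (((a * 0) * 1) + (-1 * a))
3. [mul_one →] ((a * 0) * 1)  →  (a * 0);  cost 9 ≤ 9, done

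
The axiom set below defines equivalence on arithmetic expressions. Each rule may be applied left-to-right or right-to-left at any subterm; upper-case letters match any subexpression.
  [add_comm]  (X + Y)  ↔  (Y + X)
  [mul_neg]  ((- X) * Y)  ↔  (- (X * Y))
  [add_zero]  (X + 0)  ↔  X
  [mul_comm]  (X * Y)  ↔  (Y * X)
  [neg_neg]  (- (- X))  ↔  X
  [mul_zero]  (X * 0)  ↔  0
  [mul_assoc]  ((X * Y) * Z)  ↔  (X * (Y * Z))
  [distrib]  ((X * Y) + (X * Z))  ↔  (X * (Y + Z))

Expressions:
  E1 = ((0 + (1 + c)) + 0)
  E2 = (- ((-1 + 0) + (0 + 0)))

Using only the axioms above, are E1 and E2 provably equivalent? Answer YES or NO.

NO

All listed rules preserve value, hence provable equivalence implies equal values everywhere; look for a separating assignment.
c=1 gives E1 ↦ 2, E2 ↦ 1; values differ ⇒ not provably equivalent.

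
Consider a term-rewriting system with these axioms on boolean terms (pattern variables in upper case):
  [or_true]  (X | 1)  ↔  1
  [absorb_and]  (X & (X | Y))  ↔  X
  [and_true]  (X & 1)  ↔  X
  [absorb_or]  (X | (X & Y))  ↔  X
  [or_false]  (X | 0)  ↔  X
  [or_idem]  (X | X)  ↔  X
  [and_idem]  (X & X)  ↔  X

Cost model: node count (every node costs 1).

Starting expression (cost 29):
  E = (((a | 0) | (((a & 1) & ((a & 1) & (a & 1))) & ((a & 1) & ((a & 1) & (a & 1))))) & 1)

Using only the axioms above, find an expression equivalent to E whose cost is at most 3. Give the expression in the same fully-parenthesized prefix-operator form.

(a | a)   [cost 3]

1. [and_idem →] (((a & 1) & ((a & 1) & (a & 1))) & ((a & 1) & ((a & 1) & (a & 1))))  →  ((a & 1) & ((a & 1) & (a & 1)));  E = (((a | 0) | ((a & 1) & ((a & 1) & (a & 1)))) & 1)
2. [or_false →] (a | 0)  →  a;  E = ((a | ((a & 1) & ((a & 1) & (a & 1)))) & 1)
3. [and_idem →] ((a & 1) & (a & 1))  →  (a & 1);  E = ((a | ((a & 1) & (a & 1))) & 1)
4. [and_idem →] ((a & 1) & (a & 1))  →  (a & 1);  E = ((a | (a & 1)) & 1)
5. [and_true →] ((a | (a & 1)) & 1)  →  (a | (a & 1))
6. [and_true →] (a & 1)  →  a;  cost 3 ≤ 3, done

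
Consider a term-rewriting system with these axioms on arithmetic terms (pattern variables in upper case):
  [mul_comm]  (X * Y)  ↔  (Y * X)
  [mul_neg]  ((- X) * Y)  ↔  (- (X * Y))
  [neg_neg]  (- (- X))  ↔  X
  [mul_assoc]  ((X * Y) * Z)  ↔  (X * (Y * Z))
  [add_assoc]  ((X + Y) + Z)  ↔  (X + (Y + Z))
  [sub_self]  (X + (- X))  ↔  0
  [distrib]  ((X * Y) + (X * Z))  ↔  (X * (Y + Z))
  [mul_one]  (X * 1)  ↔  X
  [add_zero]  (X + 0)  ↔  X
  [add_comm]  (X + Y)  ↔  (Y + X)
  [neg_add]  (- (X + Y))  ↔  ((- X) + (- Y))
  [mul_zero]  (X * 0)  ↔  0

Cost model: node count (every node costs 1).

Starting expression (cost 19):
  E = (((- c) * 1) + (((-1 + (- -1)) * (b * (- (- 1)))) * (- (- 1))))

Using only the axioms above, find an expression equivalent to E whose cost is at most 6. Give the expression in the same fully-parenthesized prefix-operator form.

step 1: neg_neg (→) rewrites (- (- 1)) into 1, now (((- c) * 1) + (((-1 + (- -1)) * (b * 1)) * (- (- 1))))
step 2: neg_neg (→) rewrites (- (- 1)) into 1, now (((- c) * 1) + (((-1 + (- -1)) * (b * 1)) * 1))
step 3: sub_self (→) rewrites (-1 + (- -1)) into 0, now (((- c) * 1) + ((0 * (b * 1)) * 1))
step 4: mul_one (→) rewrites ((- c) * 1) into (- c), now ((- c) + ((0 * (b * 1)) * 1))
step 5: mul_one (→) rewrites ((0 * (b * 1)) * 1) into (0 * (b * 1)), now ((- c) + (0 * (b * 1)))
step 6: mul_one (→) rewrites (b * 1) into b, reaching cost 6 (bound 6)

((- c) + (0 * b))   [cost 6]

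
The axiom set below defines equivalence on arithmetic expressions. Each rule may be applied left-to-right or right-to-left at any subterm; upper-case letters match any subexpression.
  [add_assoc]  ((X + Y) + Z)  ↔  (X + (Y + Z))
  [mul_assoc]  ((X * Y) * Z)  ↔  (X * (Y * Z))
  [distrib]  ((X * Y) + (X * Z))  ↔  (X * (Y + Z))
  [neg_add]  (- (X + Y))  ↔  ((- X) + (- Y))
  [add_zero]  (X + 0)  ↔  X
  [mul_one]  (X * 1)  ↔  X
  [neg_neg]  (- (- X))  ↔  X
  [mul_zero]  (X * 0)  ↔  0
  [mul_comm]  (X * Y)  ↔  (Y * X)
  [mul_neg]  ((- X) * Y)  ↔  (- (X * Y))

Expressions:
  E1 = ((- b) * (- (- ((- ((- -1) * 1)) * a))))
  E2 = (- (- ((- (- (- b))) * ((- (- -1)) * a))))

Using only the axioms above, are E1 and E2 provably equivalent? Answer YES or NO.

step 1: mul_one (→) rewrites ((- -1) * 1) into (- -1), now ((- b) * (- (- ((- (- -1)) * a))))
step 2: neg_neg (→) rewrites (- (- ((- (- -1)) * a))) into ((- (- -1)) * a), now ((- b) * ((- (- -1)) * a))
step 3: neg_neg (←) rewrites b into (- (- b)), now ((- (- (- b))) * ((- (- -1)) * a))
step 4: neg_neg (←) rewrites ((- (- (- b))) * ((- (- -1)) * a)) into (- (- ((- (- (- b))) * ((- (- -1)) * a)))), which is E2

YES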